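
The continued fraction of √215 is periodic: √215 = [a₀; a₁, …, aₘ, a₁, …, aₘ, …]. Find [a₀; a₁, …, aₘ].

[14; 1, 1, 1, 28]

a₀ = ⌊√215⌋ = 14.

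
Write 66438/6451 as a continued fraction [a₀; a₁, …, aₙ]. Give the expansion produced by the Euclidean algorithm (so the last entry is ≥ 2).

[10; 3, 2, 1, 8, 7, 3, 3]

66438 = 10*6451 + 1928
6451 = 3*1928 + 667
1928 = 2*667 + 594
667 = 1*594 + 73
594 = 8*73 + 10
73 = 7*10 + 3
10 = 3*3 + 1
3 = 3*1 + 0  (stop)
So 66438/6451 = [10; 3, 2, 1, 8, 7, 3, 3].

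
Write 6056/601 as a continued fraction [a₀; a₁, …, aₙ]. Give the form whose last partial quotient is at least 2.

[10; 13, 15, 3]

6056 = 10*601 + 46
601 = 13*46 + 3
46 = 15*3 + 1
3 = 3*1 + 0  (stop)
So 6056/601 = [10; 13, 15, 3].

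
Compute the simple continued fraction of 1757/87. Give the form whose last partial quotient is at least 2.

1757 = 20×87 + 17
87 = 5×17 + 2
17 = 8×2 + 1
2 = 2×1 + 0  (stop)
So 1757/87 = [20; 5, 8, 2].

[20; 5, 8, 2]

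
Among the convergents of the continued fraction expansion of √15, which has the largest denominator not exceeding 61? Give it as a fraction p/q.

213/55

√15 = [3; 1, 6, …] (period length 2).
Convergents:
  p_0/q_0 = 3/1
  p_1/q_1 = 4/1
  p_2/q_2 = 27/7
  p_3/q_3 = 31/8
  p_4/q_4 = 213/55
  p_5/q_5 = 244/63
q_4 = 55 ≤ 61 < 63 = q_5, so the answer is 213/55.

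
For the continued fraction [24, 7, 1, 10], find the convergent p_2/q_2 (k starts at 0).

193/8

Using pₖ = aₖpₖ₋₁ + pₖ₋₂, qₖ = aₖqₖ₋₁ + qₖ₋₂ (with p₋₁=1, p₋₂=0, q₋₁=0, q₋₂=1):
  k=0: a=24, p=24, q=1
  k=1: a=7, p=169, q=7
  k=2: a=1, p=193, q=8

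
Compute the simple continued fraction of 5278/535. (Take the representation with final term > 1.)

5278 = 9×535 + 463
535 = 1×463 + 72
463 = 6×72 + 31
72 = 2×31 + 10
31 = 3×10 + 1
10 = 10×1 + 0  (stop)
So 5278/535 = [9; 1, 6, 2, 3, 10].

[9; 1, 6, 2, 3, 10]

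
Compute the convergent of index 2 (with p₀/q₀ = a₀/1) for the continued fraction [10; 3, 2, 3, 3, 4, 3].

72/7

Using pₖ = aₖpₖ₋₁ + pₖ₋₂, qₖ = aₖqₖ₋₁ + qₖ₋₂ (with p₋₁=1, p₋₂=0, q₋₁=0, q₋₂=1):
  k=0: a=10, p=10, q=1
  k=1: a=3, p=31, q=3
  k=2: a=2, p=72, q=7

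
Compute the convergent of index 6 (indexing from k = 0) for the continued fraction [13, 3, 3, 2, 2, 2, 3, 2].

6133/461

Using pₖ = aₖpₖ₋₁ + pₖ₋₂, qₖ = aₖqₖ₋₁ + qₖ₋₂ (with p₋₁=1, p₋₂=0, q₋₁=0, q₋₂=1):
  k=0: a=13, p=13, q=1
  k=1: a=3, p=40, q=3
  k=2: a=3, p=133, q=10
  k=3: a=2, p=306, q=23
  k=4: a=2, p=745, q=56
  k=5: a=2, p=1796, q=135
  k=6: a=3, p=6133, q=461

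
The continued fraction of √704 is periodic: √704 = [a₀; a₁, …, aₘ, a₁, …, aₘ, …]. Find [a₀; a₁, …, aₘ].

[26; 1, 1, 7, 13, 7, 1, 1, 52]

a₀ = ⌊√704⌋ = 26.
With m₀=0, d₀=1 and mₖ₊₁ = dₖaₖ − mₖ, dₖ₊₁ = (n − mₖ₊₁²)/dₖ, aₖ₊₁ = ⌊(a₀+mₖ₊₁)/dₖ₊₁⌋:
  k=1: m=26, d=28, a=1
  k=2: m=2, d=25, a=1
  k=3: m=23, d=7, a=7
  k=4: m=26, d=4, a=13
  k=5: m=26, d=7, a=7
  k=6: m=23, d=25, a=1
  k=7: m=2, d=28, a=1
  k=8: m=26, d=1, a=52
d=1 and a=2a₀=52 at k=8, so the next step gives (m, d) = (26, 28) again — its k=1 value — and the period has length 8.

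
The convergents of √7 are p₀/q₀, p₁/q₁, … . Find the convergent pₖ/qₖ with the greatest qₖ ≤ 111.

127/48

√7 = [2; 1, 1, 1, 4, …] (period length 4).
Convergents:
  p_0/q_0 = 2/1
  p_1/q_1 = 3/1
  p_2/q_2 = 5/2
  p_3/q_3 = 8/3
  p_4/q_4 = 37/14
  p_5/q_5 = 45/17
  p_6/q_6 = 82/31
  p_7/q_7 = 127/48
  p_8/q_8 = 590/223
q_7 = 48 ≤ 111 < 223 = q_8, so the answer is 127/48.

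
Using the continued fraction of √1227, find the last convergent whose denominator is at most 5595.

85855/2451

√1227 = [35; 35, 70, …] (period length 2).
Convergents:
  p_0/q_0 = 35/1
  p_1/q_1 = 1226/35
  p_2/q_2 = 85855/2451
  p_3/q_3 = 3006151/85820
q_2 = 2451 ≤ 5595 < 85820 = q_3, so the answer is 85855/2451.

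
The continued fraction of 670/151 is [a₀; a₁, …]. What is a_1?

2

670 = 4·151 + 66   →  a_0 = 4
151 = 2·66 + 19   →  a_1 = 2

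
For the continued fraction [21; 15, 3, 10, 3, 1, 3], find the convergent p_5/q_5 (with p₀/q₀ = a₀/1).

Using pₖ = aₖpₖ₋₁ + pₖ₋₂, qₖ = aₖqₖ₋₁ + qₖ₋₂ (with p₋₁=1, p₋₂=0, q₋₁=0, q₋₂=1):
  k=0: a=21, p=21, q=1
  k=1: a=15, p=316, q=15
  k=2: a=3, p=969, q=46
  k=3: a=10, p=10006, q=475
  k=4: a=3, p=30987, q=1471
  k=5: a=1, p=40993, q=1946

40993/1946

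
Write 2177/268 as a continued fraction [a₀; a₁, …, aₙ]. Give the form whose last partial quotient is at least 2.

[8; 8, 8, 4]

2177 = 8×268 + 33
268 = 8×33 + 4
33 = 8×4 + 1
4 = 4×1 + 0  (stop)
So 2177/268 = [8; 8, 8, 4].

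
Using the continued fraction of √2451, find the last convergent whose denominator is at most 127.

3317/67

√2451 = [49; 1, 1, 32, 1, 1, 98, …] (period length 6).
Convergents:
  p_0/q_0 = 49/1
  p_1/q_1 = 50/1
  p_2/q_2 = 99/2
  p_3/q_3 = 3218/65
  p_4/q_4 = 3317/67
  p_5/q_5 = 6535/132
q_4 = 67 ≤ 127 < 132 = q_5, so the answer is 3317/67.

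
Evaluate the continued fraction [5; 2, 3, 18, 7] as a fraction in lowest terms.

4903/903

Using pₖ = aₖpₖ₋₁ + pₖ₋₂ and qₖ = aₖqₖ₋₁ + qₖ₋₂:
  k=0: a=5, p=5, q=1
  k=1: a=2, p=11, q=2
  k=2: a=3, p=38, q=7
  k=3: a=18, p=695, q=128
  k=4: a=7, p=4903, q=903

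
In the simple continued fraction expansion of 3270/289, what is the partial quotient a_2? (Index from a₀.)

5

3270 = 11·289 + 91   →  a_0 = 11
289 = 3·91 + 16   →  a_1 = 3
91 = 5·16 + 11   →  a_2 = 5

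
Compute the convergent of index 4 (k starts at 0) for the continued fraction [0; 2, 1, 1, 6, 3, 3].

Using pₖ = aₖpₖ₋₁ + pₖ₋₂, qₖ = aₖqₖ₋₁ + qₖ₋₂ (with p₋₁=1, p₋₂=0, q₋₁=0, q₋₂=1):
  k=0: a=0, p=0, q=1
  k=1: a=2, p=1, q=2
  k=2: a=1, p=1, q=3
  k=3: a=1, p=2, q=5
  k=4: a=6, p=13, q=33

13/33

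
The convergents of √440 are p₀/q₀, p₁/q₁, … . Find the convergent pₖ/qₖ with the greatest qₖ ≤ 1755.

√440 = [20; 1, 40, …] (period length 2).
Convergents:
  p_0/q_0 = 20/1
  p_1/q_1 = 21/1
  p_2/q_2 = 860/41
  p_3/q_3 = 881/42
  p_4/q_4 = 36100/1721
  p_5/q_5 = 36981/1763
q_4 = 1721 ≤ 1755 < 1763 = q_5, so the answer is 36100/1721.

36100/1721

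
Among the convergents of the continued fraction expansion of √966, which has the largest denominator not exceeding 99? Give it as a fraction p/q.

1927/62

√966 = [31; 12, 2, 2, 2, 12, 62, …] (period length 6).
Convergents:
  p_0/q_0 = 31/1
  p_1/q_1 = 373/12
  p_2/q_2 = 777/25
  p_3/q_3 = 1927/62
  p_4/q_4 = 4631/149
q_3 = 62 ≤ 99 < 149 = q_4, so the answer is 1927/62.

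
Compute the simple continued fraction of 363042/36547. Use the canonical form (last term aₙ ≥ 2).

363042 = 9·36547 + 34119
36547 = 1·34119 + 2428
34119 = 14·2428 + 127
2428 = 19·127 + 15
127 = 8·15 + 7
15 = 2·7 + 1
7 = 7·1 + 0  (stop)
So 363042/36547 = [9; 1, 14, 19, 8, 2, 7].

[9; 1, 14, 19, 8, 2, 7]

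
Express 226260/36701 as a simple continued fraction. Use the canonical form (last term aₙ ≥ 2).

[6; 6, 16, 17, 7, 3]

226260 = 6*36701 + 6054
36701 = 6*6054 + 377
6054 = 16*377 + 22
377 = 17*22 + 3
22 = 7*3 + 1
3 = 3*1 + 0  (stop)
So 226260/36701 = [6; 6, 16, 17, 7, 3].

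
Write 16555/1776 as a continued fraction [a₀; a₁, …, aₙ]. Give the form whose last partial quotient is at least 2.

16555 = 9×1776 + 571
1776 = 3×571 + 63
571 = 9×63 + 4
63 = 15×4 + 3
4 = 1×3 + 1
3 = 3×1 + 0  (stop)
So 16555/1776 = [9; 3, 9, 15, 1, 3].

[9; 3, 9, 15, 1, 3]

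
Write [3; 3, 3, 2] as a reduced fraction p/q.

Using pₖ = aₖpₖ₋₁ + pₖ₋₂ and qₖ = aₖqₖ₋₁ + qₖ₋₂:
  k=0: a=3, p=3, q=1
  k=1: a=3, p=10, q=3
  k=2: a=3, p=33, q=10
  k=3: a=2, p=76, q=23

76/23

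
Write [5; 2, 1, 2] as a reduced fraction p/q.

Fold from the inside: start with 2/1.
  1 + 1/2 = 3/2
  2 + 2/3 = 8/3
  5 + 3/8 = 43/8

43/8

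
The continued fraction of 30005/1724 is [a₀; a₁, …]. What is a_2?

30005 = 17·1724 + 697   →  a_0 = 17
1724 = 2·697 + 330   →  a_1 = 2
697 = 2·330 + 37   →  a_2 = 2

2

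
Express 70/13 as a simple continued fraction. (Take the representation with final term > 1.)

[5; 2, 1, 1, 2]

70 = 5*13 + 5
13 = 2*5 + 3
5 = 1*3 + 2
3 = 1*2 + 1
2 = 2*1 + 0  (stop)
So 70/13 = [5; 2, 1, 1, 2].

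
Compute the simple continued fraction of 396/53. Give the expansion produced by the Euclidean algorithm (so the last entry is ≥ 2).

[7; 2, 8, 3]

396 = 7*53 + 25
53 = 2*25 + 3
25 = 8*3 + 1
3 = 3*1 + 0  (stop)
So 396/53 = [7; 2, 8, 3].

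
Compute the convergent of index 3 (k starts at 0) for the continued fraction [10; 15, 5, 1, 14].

Using pₖ = aₖpₖ₋₁ + pₖ₋₂, qₖ = aₖqₖ₋₁ + qₖ₋₂ (with p₋₁=1, p₋₂=0, q₋₁=0, q₋₂=1):
  k=0: a=10, p=10, q=1
  k=1: a=15, p=151, q=15
  k=2: a=5, p=765, q=76
  k=3: a=1, p=916, q=91

916/91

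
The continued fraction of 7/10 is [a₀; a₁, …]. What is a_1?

7 = 0·10 + 7   →  a_0 = 0
10 = 1·7 + 3   →  a_1 = 1

1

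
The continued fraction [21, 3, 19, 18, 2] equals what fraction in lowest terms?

45897/2152

Fold from the inside: start with 2/1.
  18 + 1/2 = 37/2
  19 + 2/37 = 705/37
  3 + 37/705 = 2152/705
  21 + 705/2152 = 45897/2152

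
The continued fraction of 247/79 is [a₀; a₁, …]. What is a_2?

1

247 = 3·79 + 10   →  a_0 = 3
79 = 7·10 + 9   →  a_1 = 7
10 = 1·9 + 1   →  a_2 = 1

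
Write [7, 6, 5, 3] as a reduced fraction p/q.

709/99

Fold from the inside: start with 3/1.
  5 + 1/3 = 16/3
  6 + 3/16 = 99/16
  7 + 16/99 = 709/99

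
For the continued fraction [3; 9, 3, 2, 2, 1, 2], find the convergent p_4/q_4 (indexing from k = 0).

491/158

Using pₖ = aₖpₖ₋₁ + pₖ₋₂, qₖ = aₖqₖ₋₁ + qₖ₋₂ (with p₋₁=1, p₋₂=0, q₋₁=0, q₋₂=1):
  k=0: a=3, p=3, q=1
  k=1: a=9, p=28, q=9
  k=2: a=3, p=87, q=28
  k=3: a=2, p=202, q=65
  k=4: a=2, p=491, q=158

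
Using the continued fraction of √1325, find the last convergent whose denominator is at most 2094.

√1325 = [36; 2, 2, 72, …] (period length 3).
Convergents:
  p_0/q_0 = 36/1
  p_1/q_1 = 73/2
  p_2/q_2 = 182/5
  p_3/q_3 = 13177/362
  p_4/q_4 = 26536/729
  p_5/q_5 = 66249/1820
  p_6/q_6 = 4796464/131769
q_5 = 1820 ≤ 2094 < 131769 = q_6, so the answer is 66249/1820.

66249/1820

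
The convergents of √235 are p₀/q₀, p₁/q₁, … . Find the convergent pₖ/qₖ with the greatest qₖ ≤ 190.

√235 = [15; 3, 30, …] (period length 2).
Convergents:
  p_0/q_0 = 15/1
  p_1/q_1 = 46/3
  p_2/q_2 = 1395/91
  p_3/q_3 = 4231/276
q_2 = 91 ≤ 190 < 276 = q_3, so the answer is 1395/91.

1395/91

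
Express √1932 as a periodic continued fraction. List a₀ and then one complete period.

a₀ = ⌊√1932⌋ = 43.
With m₀=0, d₀=1 and mₖ₊₁ = dₖaₖ − mₖ, dₖ₊₁ = (n − mₖ₊₁²)/dₖ, aₖ₊₁ = ⌊(a₀+mₖ₊₁)/dₖ₊₁⌋:
  k=1: m=43, d=83, a=1
  k=2: m=40, d=4, a=20
  k=3: m=40, d=83, a=1
  k=4: m=43, d=1, a=86
d=1 and a=2a₀=86 at k=4, so the next step gives (m, d) = (43, 83) again — its k=1 value — and the period has length 4.

[43; 1, 20, 1, 86]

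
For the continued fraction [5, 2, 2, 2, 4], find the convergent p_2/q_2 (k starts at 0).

Using pₖ = aₖpₖ₋₁ + pₖ₋₂, qₖ = aₖqₖ₋₁ + qₖ₋₂ (with p₋₁=1, p₋₂=0, q₋₁=0, q₋₂=1):
  k=0: a=5, p=5, q=1
  k=1: a=2, p=11, q=2
  k=2: a=2, p=27, q=5

27/5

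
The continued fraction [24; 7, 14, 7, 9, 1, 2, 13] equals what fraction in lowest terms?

6635513/274860

Fold from the inside: start with 13/1.
  2 + 1/13 = 27/13
  1 + 13/27 = 40/27
  9 + 27/40 = 387/40
  7 + 40/387 = 2749/387
  14 + 387/2749 = 38873/2749
  7 + 2749/38873 = 274860/38873
  24 + 38873/274860 = 6635513/274860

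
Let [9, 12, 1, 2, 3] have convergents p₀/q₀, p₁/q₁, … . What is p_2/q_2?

Using pₖ = aₖpₖ₋₁ + pₖ₋₂, qₖ = aₖqₖ₋₁ + qₖ₋₂ (with p₋₁=1, p₋₂=0, q₋₁=0, q₋₂=1):
  k=0: a=9, p=9, q=1
  k=1: a=12, p=109, q=12
  k=2: a=1, p=118, q=13

118/13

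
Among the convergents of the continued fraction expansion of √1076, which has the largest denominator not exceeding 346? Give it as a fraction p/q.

√1076 = [32; 1, 4, 16, 4, 1, 64, …] (period length 6).
Convergents:
  p_0/q_0 = 32/1
  p_1/q_1 = 33/1
  p_2/q_2 = 164/5
  p_3/q_3 = 2657/81
  p_4/q_4 = 10792/329
  p_5/q_5 = 13449/410
q_4 = 329 ≤ 346 < 410 = q_5, so the answer is 10792/329.

10792/329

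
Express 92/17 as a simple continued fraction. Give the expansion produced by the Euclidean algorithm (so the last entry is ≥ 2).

[5; 2, 2, 3]

92 = 5*17 + 7
17 = 2*7 + 3
7 = 2*3 + 1
3 = 3*1 + 0  (stop)
So 92/17 = [5; 2, 2, 3].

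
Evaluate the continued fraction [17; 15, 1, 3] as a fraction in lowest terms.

Fold from the inside: start with 3/1.
  1 + 1/3 = 4/3
  15 + 3/4 = 63/4
  17 + 4/63 = 1075/63

1075/63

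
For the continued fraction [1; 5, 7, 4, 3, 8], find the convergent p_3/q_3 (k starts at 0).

178/149

Using pₖ = aₖpₖ₋₁ + pₖ₋₂, qₖ = aₖqₖ₋₁ + qₖ₋₂ (with p₋₁=1, p₋₂=0, q₋₁=0, q₋₂=1):
  k=0: a=1, p=1, q=1
  k=1: a=5, p=6, q=5
  k=2: a=7, p=43, q=36
  k=3: a=4, p=178, q=149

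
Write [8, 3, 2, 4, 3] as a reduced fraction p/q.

829/100

Using pₖ = aₖpₖ₋₁ + pₖ₋₂ and qₖ = aₖqₖ₋₁ + qₖ₋₂:
  k=0: a=8, p=8, q=1
  k=1: a=3, p=25, q=3
  k=2: a=2, p=58, q=7
  k=3: a=4, p=257, q=31
  k=4: a=3, p=829, q=100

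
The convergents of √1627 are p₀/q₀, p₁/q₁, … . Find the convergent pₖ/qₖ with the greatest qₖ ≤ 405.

√1627 = [40; 2, 1, 39, 1, 2, 80, …] (period length 6).
Convergents:
  p_0/q_0 = 40/1
  p_1/q_1 = 81/2
  p_2/q_2 = 121/3
  p_3/q_3 = 4800/119
  p_4/q_4 = 4921/122
  p_5/q_5 = 14642/363
  p_6/q_6 = 1176281/29162
q_5 = 363 ≤ 405 < 29162 = q_6, so the answer is 14642/363.

14642/363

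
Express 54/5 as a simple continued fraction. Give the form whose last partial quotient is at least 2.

[10; 1, 4]

54 = 10×5 + 4
5 = 1×4 + 1
4 = 4×1 + 0  (stop)
So 54/5 = [10; 1, 4].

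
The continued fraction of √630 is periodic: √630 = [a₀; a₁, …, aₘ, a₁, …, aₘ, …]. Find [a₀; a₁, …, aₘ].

a₀ = ⌊√630⌋ = 25.
With m₀=0, d₀=1 and mₖ₊₁ = dₖaₖ − mₖ, dₖ₊₁ = (n − mₖ₊₁²)/dₖ, aₖ₊₁ = ⌊(a₀+mₖ₊₁)/dₖ₊₁⌋:
  k=1: m=25, d=5, a=10
  k=2: m=25, d=1, a=50
d=1 and a=2a₀=50 at k=2, so the next step gives (m, d) = (25, 5) again — its k=1 value — and the period has length 2.

[25; 10, 50]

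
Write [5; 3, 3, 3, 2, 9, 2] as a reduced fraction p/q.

8007/1510

Fold from the inside: start with 2/1.
  9 + 1/2 = 19/2
  2 + 2/19 = 40/19
  3 + 19/40 = 139/40
  3 + 40/139 = 457/139
  3 + 139/457 = 1510/457
  5 + 457/1510 = 8007/1510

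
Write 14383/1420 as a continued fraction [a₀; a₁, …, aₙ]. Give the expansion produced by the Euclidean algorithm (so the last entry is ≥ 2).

[10; 7, 1, 3, 6, 3, 2]

14383 = 10·1420 + 183
1420 = 7·183 + 139
183 = 1·139 + 44
139 = 3·44 + 7
44 = 6·7 + 2
7 = 3·2 + 1
2 = 2·1 + 0  (stop)
So 14383/1420 = [10; 7, 1, 3, 6, 3, 2].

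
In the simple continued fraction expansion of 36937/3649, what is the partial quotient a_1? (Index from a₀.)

36937 = 10·3649 + 447   →  a_0 = 10
3649 = 8·447 + 73   →  a_1 = 8

8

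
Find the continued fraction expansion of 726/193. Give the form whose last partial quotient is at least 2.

[3; 1, 3, 5, 9]

726 = 3·193 + 147
193 = 1·147 + 46
147 = 3·46 + 9
46 = 5·9 + 1
9 = 9·1 + 0  (stop)
So 726/193 = [3; 1, 3, 5, 9].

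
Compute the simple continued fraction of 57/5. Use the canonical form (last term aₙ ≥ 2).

[11; 2, 2]

57 = 11·5 + 2
5 = 2·2 + 1
2 = 2·1 + 0  (stop)
So 57/5 = [11; 2, 2].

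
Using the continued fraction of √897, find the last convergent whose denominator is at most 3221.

√897 = [29; 1, 18, 1, 58, …] (period length 4).
Convergents:
  p_0/q_0 = 29/1
  p_1/q_1 = 30/1
  p_2/q_2 = 569/19
  p_3/q_3 = 599/20
  p_4/q_4 = 35311/1179
  p_5/q_5 = 35910/1199
  p_6/q_6 = 681691/22761
q_5 = 1199 ≤ 3221 < 22761 = q_6, so the answer is 35910/1199.

35910/1199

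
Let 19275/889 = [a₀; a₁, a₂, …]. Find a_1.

1

19275 = 21·889 + 606   →  a_0 = 21
889 = 1·606 + 283   →  a_1 = 1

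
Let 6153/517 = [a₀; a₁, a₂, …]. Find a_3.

6153 = 11·517 + 466   →  a_0 = 11
517 = 1·466 + 51   →  a_1 = 1
466 = 9·51 + 7   →  a_2 = 9
51 = 7·7 + 2   →  a_3 = 7

7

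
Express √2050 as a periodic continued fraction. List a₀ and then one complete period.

[45; 3, 1, 1, 1, 1, 3, 90]

a₀ = ⌊√2050⌋ = 45.
With m₀=0, d₀=1 and mₖ₊₁ = dₖaₖ − mₖ, dₖ₊₁ = (n − mₖ₊₁²)/dₖ, aₖ₊₁ = ⌊(a₀+mₖ₊₁)/dₖ₊₁⌋:
  k=1: m=45, d=25, a=3
  k=2: m=30, d=46, a=1
  k=3: m=16, d=39, a=1
  k=4: m=23, d=39, a=1
  k=5: m=16, d=46, a=1
  k=6: m=30, d=25, a=3
  k=7: m=45, d=1, a=90
d=1 and a=2a₀=90 at k=7, so the next step gives (m, d) = (45, 25) again — its k=1 value — and the period has length 7.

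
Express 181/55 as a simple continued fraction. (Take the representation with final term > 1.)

181 = 3·55 + 16
55 = 3·16 + 7
16 = 2·7 + 2
7 = 3·2 + 1
2 = 2·1 + 0  (stop)
So 181/55 = [3; 3, 2, 3, 2].

[3; 3, 2, 3, 2]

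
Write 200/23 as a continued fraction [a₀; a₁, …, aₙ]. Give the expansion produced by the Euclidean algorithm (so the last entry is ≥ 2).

200 = 8×23 + 16
23 = 1×16 + 7
16 = 2×7 + 2
7 = 3×2 + 1
2 = 2×1 + 0  (stop)
So 200/23 = [8; 1, 2, 3, 2].

[8; 1, 2, 3, 2]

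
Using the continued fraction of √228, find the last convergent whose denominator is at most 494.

4545/301

√228 = [15; 10, 30, …] (period length 2).
Convergents:
  p_0/q_0 = 15/1
  p_1/q_1 = 151/10
  p_2/q_2 = 4545/301
  p_3/q_3 = 45601/3020
q_2 = 301 ≤ 494 < 3020 = q_3, so the answer is 4545/301.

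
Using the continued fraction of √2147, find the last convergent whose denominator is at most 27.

√2147 = [46; 2, 1, 45, 1, 2, 92, …] (period length 6).
Convergents:
  p_0/q_0 = 46/1
  p_1/q_1 = 93/2
  p_2/q_2 = 139/3
  p_3/q_3 = 6348/137
q_2 = 3 ≤ 27 < 137 = q_3, so the answer is 139/3.

139/3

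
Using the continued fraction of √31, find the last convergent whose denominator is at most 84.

206/37

√31 = [5; 1, 1, 3, 5, 3, 1, 1, 10, …] (period length 8).
Convergents:
  p_0/q_0 = 5/1
  p_1/q_1 = 6/1
  p_2/q_2 = 11/2
  p_3/q_3 = 39/7
  p_4/q_4 = 206/37
  p_5/q_5 = 657/118
q_4 = 37 ≤ 84 < 118 = q_5, so the answer is 206/37.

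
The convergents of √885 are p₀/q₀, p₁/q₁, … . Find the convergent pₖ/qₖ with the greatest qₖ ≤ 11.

√885 = [29; 1, 2, 1, 58, …] (period length 4).
Convergents:
  p_0/q_0 = 29/1
  p_1/q_1 = 30/1
  p_2/q_2 = 89/3
  p_3/q_3 = 119/4
  p_4/q_4 = 6991/235
q_3 = 4 ≤ 11 < 235 = q_4, so the answer is 119/4.

119/4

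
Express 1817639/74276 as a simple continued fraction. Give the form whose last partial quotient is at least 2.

[24; 2, 8, 4, 18, 19, 3]

1817639 = 24*74276 + 35015
74276 = 2*35015 + 4246
35015 = 8*4246 + 1047
4246 = 4*1047 + 58
1047 = 18*58 + 3
58 = 19*3 + 1
3 = 3*1 + 0  (stop)
So 1817639/74276 = [24; 2, 8, 4, 18, 19, 3].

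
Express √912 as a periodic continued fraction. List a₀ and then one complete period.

[30; 5, 60]

a₀ = ⌊√912⌋ = 30.
With m₀=0, d₀=1 and mₖ₊₁ = dₖaₖ − mₖ, dₖ₊₁ = (n − mₖ₊₁²)/dₖ, aₖ₊₁ = ⌊(a₀+mₖ₊₁)/dₖ₊₁⌋:
  k=1: m=30, d=12, a=5
  k=2: m=30, d=1, a=60
d=1 and a=2a₀=60 at k=2, so the next step gives (m, d) = (30, 12) again — its k=1 value — and the period has length 2.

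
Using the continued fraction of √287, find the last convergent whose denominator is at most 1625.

√287 = [16; 1, 15, 1, 32, …] (period length 4).
Convergents:
  p_0/q_0 = 16/1
  p_1/q_1 = 17/1
  p_2/q_2 = 271/16
  p_3/q_3 = 288/17
  p_4/q_4 = 9487/560
  p_5/q_5 = 9775/577
  p_6/q_6 = 156112/9215
q_5 = 577 ≤ 1625 < 9215 = q_6, so the answer is 9775/577.

9775/577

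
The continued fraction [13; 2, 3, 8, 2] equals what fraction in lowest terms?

Fold from the inside: start with 2/1.
  8 + 1/2 = 17/2
  3 + 2/17 = 53/17
  2 + 17/53 = 123/53
  13 + 53/123 = 1652/123

1652/123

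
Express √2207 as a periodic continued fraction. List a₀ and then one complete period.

[46; 1, 45, 1, 92]

a₀ = ⌊√2207⌋ = 46.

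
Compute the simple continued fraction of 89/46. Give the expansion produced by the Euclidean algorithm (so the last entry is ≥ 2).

89 = 1×46 + 43
46 = 1×43 + 3
43 = 14×3 + 1
3 = 3×1 + 0  (stop)
So 89/46 = [1; 1, 14, 3].

[1; 1, 14, 3]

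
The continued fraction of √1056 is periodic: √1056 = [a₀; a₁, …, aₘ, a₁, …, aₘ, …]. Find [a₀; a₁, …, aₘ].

[32; 2, 64]

a₀ = ⌊√1056⌋ = 32.
With m₀=0, d₀=1 and mₖ₊₁ = dₖaₖ − mₖ, dₖ₊₁ = (n − mₖ₊₁²)/dₖ, aₖ₊₁ = ⌊(a₀+mₖ₊₁)/dₖ₊₁⌋:
  k=1: m=32, d=32, a=2
  k=2: m=32, d=1, a=64
d=1 and a=2a₀=64 at k=2, so the next step gives (m, d) = (32, 32) again — its k=1 value — and the period has length 2.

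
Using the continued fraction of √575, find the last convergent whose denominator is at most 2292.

√575 = [23; 1, 46, …] (period length 2).
Convergents:
  p_0/q_0 = 23/1
  p_1/q_1 = 24/1
  p_2/q_2 = 1127/47
  p_3/q_3 = 1151/48
  p_4/q_4 = 54073/2255
  p_5/q_5 = 55224/2303
q_4 = 2255 ≤ 2292 < 2303 = q_5, so the answer is 54073/2255.

54073/2255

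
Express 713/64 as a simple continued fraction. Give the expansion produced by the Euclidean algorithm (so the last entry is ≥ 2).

[11; 7, 9]

713 = 11·64 + 9
64 = 7·9 + 1
9 = 9·1 + 0  (stop)
So 713/64 = [11; 7, 9].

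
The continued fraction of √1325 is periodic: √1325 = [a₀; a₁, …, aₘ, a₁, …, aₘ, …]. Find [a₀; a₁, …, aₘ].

[36; 2, 2, 72]

a₀ = ⌊√1325⌋ = 36.
With m₀=0, d₀=1 and mₖ₊₁ = dₖaₖ − mₖ, dₖ₊₁ = (n − mₖ₊₁²)/dₖ, aₖ₊₁ = ⌊(a₀+mₖ₊₁)/dₖ₊₁⌋:
  k=1: m=36, d=29, a=2
  k=2: m=22, d=29, a=2
  k=3: m=36, d=1, a=72
d=1 and a=2a₀=72 at k=3, so the next step gives (m, d) = (36, 29) again — its k=1 value — and the period has length 3.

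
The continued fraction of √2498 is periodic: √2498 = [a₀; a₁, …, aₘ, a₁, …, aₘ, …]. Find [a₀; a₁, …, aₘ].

a₀ = ⌊√2498⌋ = 49.
With m₀=0, d₀=1 and mₖ₊₁ = dₖaₖ − mₖ, dₖ₊₁ = (n − mₖ₊₁²)/dₖ, aₖ₊₁ = ⌊(a₀+mₖ₊₁)/dₖ₊₁⌋:
  k=1: m=49, d=97, a=1
  k=2: m=48, d=2, a=48
  k=3: m=48, d=97, a=1
  k=4: m=49, d=1, a=98
d=1 and a=2a₀=98 at k=4, so the next step gives (m, d) = (49, 97) again — its k=1 value — and the period has length 4.

[49; 1, 48, 1, 98]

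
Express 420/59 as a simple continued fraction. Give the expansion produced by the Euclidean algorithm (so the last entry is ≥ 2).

[7; 8, 2, 3]

420 = 7·59 + 7
59 = 8·7 + 3
7 = 2·3 + 1
3 = 3·1 + 0  (stop)
So 420/59 = [7; 8, 2, 3].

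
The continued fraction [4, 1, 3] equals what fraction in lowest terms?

Using pₖ = aₖpₖ₋₁ + pₖ₋₂ and qₖ = aₖqₖ₋₁ + qₖ₋₂:
  k=0: a=4, p=4, q=1
  k=1: a=1, p=5, q=1
  k=2: a=3, p=19, q=4

19/4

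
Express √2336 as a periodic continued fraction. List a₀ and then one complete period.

a₀ = ⌊√2336⌋ = 48.

[48; 3, 96]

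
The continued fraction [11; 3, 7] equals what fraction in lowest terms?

Fold from the inside: start with 7/1.
  3 + 1/7 = 22/7
  11 + 7/22 = 249/22

249/22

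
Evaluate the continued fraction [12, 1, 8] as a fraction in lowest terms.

116/9

Fold from the inside: start with 8/1.
  1 + 1/8 = 9/8
  12 + 8/9 = 116/9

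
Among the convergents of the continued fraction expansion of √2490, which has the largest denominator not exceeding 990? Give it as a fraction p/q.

49351/989

√2490 = [49; 1, 8, 1, 98, …] (period length 4).
Convergents:
  p_0/q_0 = 49/1
  p_1/q_1 = 50/1
  p_2/q_2 = 449/9
  p_3/q_3 = 499/10
  p_4/q_4 = 49351/989
  p_5/q_5 = 49850/999
q_4 = 989 ≤ 990 < 999 = q_5, so the answer is 49351/989.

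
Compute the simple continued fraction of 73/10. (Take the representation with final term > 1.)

[7; 3, 3]

73 = 7·10 + 3
10 = 3·3 + 1
3 = 3·1 + 0  (stop)
So 73/10 = [7; 3, 3].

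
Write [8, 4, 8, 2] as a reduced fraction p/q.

Fold from the inside: start with 2/1.
  8 + 1/2 = 17/2
  4 + 2/17 = 70/17
  8 + 17/70 = 577/70

577/70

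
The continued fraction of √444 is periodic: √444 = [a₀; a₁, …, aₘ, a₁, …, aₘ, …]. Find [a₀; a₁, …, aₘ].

a₀ = ⌊√444⌋ = 21.
With m₀=0, d₀=1 and mₖ₊₁ = dₖaₖ − mₖ, dₖ₊₁ = (n − mₖ₊₁²)/dₖ, aₖ₊₁ = ⌊(a₀+mₖ₊₁)/dₖ₊₁⌋:
  k=1: m=21, d=3, a=14
  k=2: m=21, d=1, a=42
d=1 and a=2a₀=42 at k=2, so the next step gives (m, d) = (21, 3) again — its k=1 value — and the period has length 2.

[21; 14, 42]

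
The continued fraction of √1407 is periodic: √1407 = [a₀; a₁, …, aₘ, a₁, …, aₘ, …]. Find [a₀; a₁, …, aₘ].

[37; 1, 1, 24, 1, 1, 74]

a₀ = ⌊√1407⌋ = 37.
With m₀=0, d₀=1 and mₖ₊₁ = dₖaₖ − mₖ, dₖ₊₁ = (n − mₖ₊₁²)/dₖ, aₖ₊₁ = ⌊(a₀+mₖ₊₁)/dₖ₊₁⌋:
  k=1: m=37, d=38, a=1
  k=2: m=1, d=37, a=1
  k=3: m=36, d=3, a=24
  k=4: m=36, d=37, a=1
  k=5: m=1, d=38, a=1
  k=6: m=37, d=1, a=74
d=1 and a=2a₀=74 at k=6, so the next step gives (m, d) = (37, 38) again — its k=1 value — and the period has length 6.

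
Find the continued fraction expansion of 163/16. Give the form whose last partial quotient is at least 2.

[10; 5, 3]

163 = 10·16 + 3
16 = 5·3 + 1
3 = 3·1 + 0  (stop)
So 163/16 = [10; 5, 3].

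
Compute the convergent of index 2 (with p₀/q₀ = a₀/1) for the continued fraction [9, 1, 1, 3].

19/2

Using pₖ = aₖpₖ₋₁ + pₖ₋₂, qₖ = aₖqₖ₋₁ + qₖ₋₂ (with p₋₁=1, p₋₂=0, q₋₁=0, q₋₂=1):
  k=0: a=9, p=9, q=1
  k=1: a=1, p=10, q=1
  k=2: a=1, p=19, q=2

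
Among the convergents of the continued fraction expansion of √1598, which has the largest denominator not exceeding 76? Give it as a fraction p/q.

√1598 = [39; 1, 38, 1, 78, …] (period length 4).
Convergents:
  p_0/q_0 = 39/1
  p_1/q_1 = 40/1
  p_2/q_2 = 1559/39
  p_3/q_3 = 1599/40
  p_4/q_4 = 126281/3159
q_3 = 40 ≤ 76 < 3159 = q_4, so the answer is 1599/40.

1599/40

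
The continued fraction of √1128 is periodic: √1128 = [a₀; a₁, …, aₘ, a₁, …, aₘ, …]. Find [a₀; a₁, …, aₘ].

[33; 1, 1, 2, 2, 2, 1, 1, 66]

a₀ = ⌊√1128⌋ = 33.
With m₀=0, d₀=1 and mₖ₊₁ = dₖaₖ − mₖ, dₖ₊₁ = (n − mₖ₊₁²)/dₖ, aₖ₊₁ = ⌊(a₀+mₖ₊₁)/dₖ₊₁⌋:
  k=1: m=33, d=39, a=1
  k=2: m=6, d=28, a=1
  k=3: m=22, d=23, a=2
  k=4: m=24, d=24, a=2
  k=5: m=24, d=23, a=2
  k=6: m=22, d=28, a=1
  k=7: m=6, d=39, a=1
  k=8: m=33, d=1, a=66
d=1 and a=2a₀=66 at k=8, so the next step gives (m, d) = (33, 39) again — its k=1 value — and the period has length 8.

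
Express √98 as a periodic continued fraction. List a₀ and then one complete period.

[9; 1, 8, 1, 18]

a₀ = ⌊√98⌋ = 9.
With m₀=0, d₀=1 and mₖ₊₁ = dₖaₖ − mₖ, dₖ₊₁ = (n − mₖ₊₁²)/dₖ, aₖ₊₁ = ⌊(a₀+mₖ₊₁)/dₖ₊₁⌋:
  k=1: m=9, d=17, a=1
  k=2: m=8, d=2, a=8
  k=3: m=8, d=17, a=1
  k=4: m=9, d=1, a=18
d=1 and a=2a₀=18 at k=4, so the next step gives (m, d) = (9, 17) again — its k=1 value — and the period has length 4.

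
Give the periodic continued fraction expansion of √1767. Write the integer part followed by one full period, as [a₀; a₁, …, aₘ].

a₀ = ⌊√1767⌋ = 42.

[42; 28, 84]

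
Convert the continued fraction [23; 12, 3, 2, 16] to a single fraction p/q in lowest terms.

32614/1413

Fold from the inside: start with 16/1.
  2 + 1/16 = 33/16
  3 + 16/33 = 115/33
  12 + 33/115 = 1413/115
  23 + 115/1413 = 32614/1413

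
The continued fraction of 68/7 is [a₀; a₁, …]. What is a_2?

2

68 = 9·7 + 5   →  a_0 = 9
7 = 1·5 + 2   →  a_1 = 1
5 = 2·2 + 1   →  a_2 = 2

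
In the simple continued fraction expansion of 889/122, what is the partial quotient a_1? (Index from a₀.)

3

889 = 7·122 + 35   →  a_0 = 7
122 = 3·35 + 17   →  a_1 = 3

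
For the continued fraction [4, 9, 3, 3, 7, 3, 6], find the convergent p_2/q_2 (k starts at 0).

Using pₖ = aₖpₖ₋₁ + pₖ₋₂, qₖ = aₖqₖ₋₁ + qₖ₋₂ (with p₋₁=1, p₋₂=0, q₋₁=0, q₋₂=1):
  k=0: a=4, p=4, q=1
  k=1: a=9, p=37, q=9
  k=2: a=3, p=115, q=28

115/28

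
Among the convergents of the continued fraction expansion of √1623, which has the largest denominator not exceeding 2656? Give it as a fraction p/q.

53017/1316

√1623 = [40; 3, 2, 26, 2, 3, 80, …] (period length 6).
Convergents:
  p_0/q_0 = 40/1
  p_1/q_1 = 121/3
  p_2/q_2 = 282/7
  p_3/q_3 = 7453/185
  p_4/q_4 = 15188/377
  p_5/q_5 = 53017/1316
  p_6/q_6 = 4256548/105657
q_5 = 1316 ≤ 2656 < 105657 = q_6, so the answer is 53017/1316.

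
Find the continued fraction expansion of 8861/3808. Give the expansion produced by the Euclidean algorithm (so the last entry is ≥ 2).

8861 = 2·3808 + 1245
3808 = 3·1245 + 73
1245 = 17·73 + 4
73 = 18·4 + 1
4 = 4·1 + 0  (stop)
So 8861/3808 = [2; 3, 17, 18, 4].

[2; 3, 17, 18, 4]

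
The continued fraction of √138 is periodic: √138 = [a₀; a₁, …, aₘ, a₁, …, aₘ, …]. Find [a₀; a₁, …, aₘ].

[11; 1, 2, 1, 22]

a₀ = ⌊√138⌋ = 11.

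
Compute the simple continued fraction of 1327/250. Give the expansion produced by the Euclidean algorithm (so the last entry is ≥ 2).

[5; 3, 4, 19]

1327 = 5×250 + 77
250 = 3×77 + 19
77 = 4×19 + 1
19 = 19×1 + 0  (stop)
So 1327/250 = [5; 3, 4, 19].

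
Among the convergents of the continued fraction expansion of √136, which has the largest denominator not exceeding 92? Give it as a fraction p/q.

828/71

√136 = [11; 1, 1, 1, 22, …] (period length 4).
Convergents:
  p_0/q_0 = 11/1
  p_1/q_1 = 12/1
  p_2/q_2 = 23/2
  p_3/q_3 = 35/3
  p_4/q_4 = 793/68
  p_5/q_5 = 828/71
  p_6/q_6 = 1621/139
q_5 = 71 ≤ 92 < 139 = q_6, so the answer is 828/71.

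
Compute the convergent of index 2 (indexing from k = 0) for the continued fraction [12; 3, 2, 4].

86/7

Using pₖ = aₖpₖ₋₁ + pₖ₋₂, qₖ = aₖqₖ₋₁ + qₖ₋₂ (with p₋₁=1, p₋₂=0, q₋₁=0, q₋₂=1):
  k=0: a=12, p=12, q=1
  k=1: a=3, p=37, q=3
  k=2: a=2, p=86, q=7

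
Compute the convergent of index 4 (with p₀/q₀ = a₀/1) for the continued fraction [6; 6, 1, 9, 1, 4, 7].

Using pₖ = aₖpₖ₋₁ + pₖ₋₂, qₖ = aₖqₖ₋₁ + qₖ₋₂ (with p₋₁=1, p₋₂=0, q₋₁=0, q₋₂=1):
  k=0: a=6, p=6, q=1
  k=1: a=6, p=37, q=6
  k=2: a=1, p=43, q=7
  k=3: a=9, p=424, q=69
  k=4: a=1, p=467, q=76

467/76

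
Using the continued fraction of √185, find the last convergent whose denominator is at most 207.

1877/138

√185 = [13; 1, 1, 1, 1, 26, …] (period length 5).
Convergents:
  p_0/q_0 = 13/1
  p_1/q_1 = 14/1
  p_2/q_2 = 27/2
  p_3/q_3 = 41/3
  p_4/q_4 = 68/5
  p_5/q_5 = 1809/133
  p_6/q_6 = 1877/138
  p_7/q_7 = 3686/271
q_6 = 138 ≤ 207 < 271 = q_7, so the answer is 1877/138.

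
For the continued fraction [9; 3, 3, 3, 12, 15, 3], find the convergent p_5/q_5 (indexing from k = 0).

56962/6123

Using pₖ = aₖpₖ₋₁ + pₖ₋₂, qₖ = aₖqₖ₋₁ + qₖ₋₂ (with p₋₁=1, p₋₂=0, q₋₁=0, q₋₂=1):
  k=0: a=9, p=9, q=1
  k=1: a=3, p=28, q=3
  k=2: a=3, p=93, q=10
  k=3: a=3, p=307, q=33
  k=4: a=12, p=3777, q=406
  k=5: a=15, p=56962, q=6123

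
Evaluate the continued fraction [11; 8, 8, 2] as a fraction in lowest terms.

1535/138

Fold from the inside: start with 2/1.
  8 + 1/2 = 17/2
  8 + 2/17 = 138/17
  11 + 17/138 = 1535/138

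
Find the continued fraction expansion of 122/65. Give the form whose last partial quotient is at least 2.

122 = 1·65 + 57
65 = 1·57 + 8
57 = 7·8 + 1
8 = 8·1 + 0  (stop)
So 122/65 = [1; 1, 7, 8].

[1; 1, 7, 8]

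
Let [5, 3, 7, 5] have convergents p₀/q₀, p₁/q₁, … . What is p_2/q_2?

Using pₖ = aₖpₖ₋₁ + pₖ₋₂, qₖ = aₖqₖ₋₁ + qₖ₋₂ (with p₋₁=1, p₋₂=0, q₋₁=0, q₋₂=1):
  k=0: a=5, p=5, q=1
  k=1: a=3, p=16, q=3
  k=2: a=7, p=117, q=22

117/22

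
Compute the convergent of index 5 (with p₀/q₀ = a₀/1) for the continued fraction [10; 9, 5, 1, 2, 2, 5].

Using pₖ = aₖpₖ₋₁ + pₖ₋₂, qₖ = aₖqₖ₋₁ + qₖ₋₂ (with p₋₁=1, p₋₂=0, q₋₁=0, q₋₂=1):
  k=0: a=10, p=10, q=1
  k=1: a=9, p=91, q=9
  k=2: a=5, p=465, q=46
  k=3: a=1, p=556, q=55
  k=4: a=2, p=1577, q=156
  k=5: a=2, p=3710, q=367

3710/367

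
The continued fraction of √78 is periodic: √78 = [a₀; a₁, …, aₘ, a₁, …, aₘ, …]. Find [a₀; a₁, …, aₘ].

[8; 1, 4, 1, 16]

a₀ = ⌊√78⌋ = 8.
With m₀=0, d₀=1 and mₖ₊₁ = dₖaₖ − mₖ, dₖ₊₁ = (n − mₖ₊₁²)/dₖ, aₖ₊₁ = ⌊(a₀+mₖ₊₁)/dₖ₊₁⌋:
  k=1: m=8, d=14, a=1
  k=2: m=6, d=3, a=4
  k=3: m=6, d=14, a=1
  k=4: m=8, d=1, a=16
d=1 and a=2a₀=16 at k=4, so the next step gives (m, d) = (8, 14) again — its k=1 value — and the period has length 4.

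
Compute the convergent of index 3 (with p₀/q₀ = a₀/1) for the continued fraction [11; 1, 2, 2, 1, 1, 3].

Using pₖ = aₖpₖ₋₁ + pₖ₋₂, qₖ = aₖqₖ₋₁ + qₖ₋₂ (with p₋₁=1, p₋₂=0, q₋₁=0, q₋₂=1):
  k=0: a=11, p=11, q=1
  k=1: a=1, p=12, q=1
  k=2: a=2, p=35, q=3
  k=3: a=2, p=82, q=7

82/7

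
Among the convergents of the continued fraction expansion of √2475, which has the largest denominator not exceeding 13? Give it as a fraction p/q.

√2475 = [49; 1, 2, 1, 98, …] (period length 4).
Convergents:
  p_0/q_0 = 49/1
  p_1/q_1 = 50/1
  p_2/q_2 = 149/3
  p_3/q_3 = 199/4
  p_4/q_4 = 19651/395
q_3 = 4 ≤ 13 < 395 = q_4, so the answer is 199/4.

199/4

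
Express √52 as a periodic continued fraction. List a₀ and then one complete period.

a₀ = ⌊√52⌋ = 7.

[7; 4, 1, 2, 1, 4, 14]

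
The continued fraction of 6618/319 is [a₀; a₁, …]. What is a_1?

1

6618 = 20·319 + 238   →  a_0 = 20
319 = 1·238 + 81   →  a_1 = 1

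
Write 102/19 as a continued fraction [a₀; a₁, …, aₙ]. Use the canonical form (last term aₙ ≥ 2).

[5; 2, 1, 2, 2]

102 = 5·19 + 7
19 = 2·7 + 5
7 = 1·5 + 2
5 = 2·2 + 1
2 = 2·1 + 0  (stop)
So 102/19 = [5; 2, 1, 2, 2].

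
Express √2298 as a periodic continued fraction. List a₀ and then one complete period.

[47; 1, 14, 1, 94]

a₀ = ⌊√2298⌋ = 47.
With m₀=0, d₀=1 and mₖ₊₁ = dₖaₖ − mₖ, dₖ₊₁ = (n − mₖ₊₁²)/dₖ, aₖ₊₁ = ⌊(a₀+mₖ₊₁)/dₖ₊₁⌋:
  k=1: m=47, d=89, a=1
  k=2: m=42, d=6, a=14
  k=3: m=42, d=89, a=1
  k=4: m=47, d=1, a=94
d=1 and a=2a₀=94 at k=4, so the next step gives (m, d) = (47, 89) again — its k=1 value — and the period has length 4.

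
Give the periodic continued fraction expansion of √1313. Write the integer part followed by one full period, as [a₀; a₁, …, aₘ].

[36; 4, 4, 72]

a₀ = ⌊√1313⌋ = 36.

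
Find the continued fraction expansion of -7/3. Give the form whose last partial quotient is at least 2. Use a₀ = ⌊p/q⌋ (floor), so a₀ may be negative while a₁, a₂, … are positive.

[-3; 1, 2]

-7 = -3×3 + 2
3 = 1×2 + 1
2 = 2×1 + 0  (stop)
So -7/3 = [-3; 1, 2].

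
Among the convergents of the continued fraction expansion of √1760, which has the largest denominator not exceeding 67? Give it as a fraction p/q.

√1760 = [41; 1, 19, 1, 82, …] (period length 4).
Convergents:
  p_0/q_0 = 41/1
  p_1/q_1 = 42/1
  p_2/q_2 = 839/20
  p_3/q_3 = 881/21
  p_4/q_4 = 73081/1742
q_3 = 21 ≤ 67 < 1742 = q_4, so the answer is 881/21.

881/21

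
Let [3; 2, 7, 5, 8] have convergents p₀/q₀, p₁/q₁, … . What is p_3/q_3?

267/77

Using pₖ = aₖpₖ₋₁ + pₖ₋₂, qₖ = aₖqₖ₋₁ + qₖ₋₂ (with p₋₁=1, p₋₂=0, q₋₁=0, q₋₂=1):
  k=0: a=3, p=3, q=1
  k=1: a=2, p=7, q=2
  k=2: a=7, p=52, q=15
  k=3: a=5, p=267, q=77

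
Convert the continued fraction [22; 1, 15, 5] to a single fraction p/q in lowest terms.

1858/81

Using pₖ = aₖpₖ₋₁ + pₖ₋₂ and qₖ = aₖqₖ₋₁ + qₖ₋₂:
  k=0: a=22, p=22, q=1
  k=1: a=1, p=23, q=1
  k=2: a=15, p=367, q=16
  k=3: a=5, p=1858, q=81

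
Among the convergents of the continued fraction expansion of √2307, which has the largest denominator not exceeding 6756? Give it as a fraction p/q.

√2307 = [48; 32, 96, …] (period length 2).
Convergents:
  p_0/q_0 = 48/1
  p_1/q_1 = 1537/32
  p_2/q_2 = 147600/3073
  p_3/q_3 = 4724737/98368
q_2 = 3073 ≤ 6756 < 98368 = q_3, so the answer is 147600/3073.

147600/3073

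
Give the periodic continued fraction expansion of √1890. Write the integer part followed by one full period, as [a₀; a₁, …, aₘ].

[43; 2, 9, 6, 9, 2, 86]

a₀ = ⌊√1890⌋ = 43.
With m₀=0, d₀=1 and mₖ₊₁ = dₖaₖ − mₖ, dₖ₊₁ = (n − mₖ₊₁²)/dₖ, aₖ₊₁ = ⌊(a₀+mₖ₊₁)/dₖ₊₁⌋:
  k=1: m=43, d=41, a=2
  k=2: m=39, d=9, a=9
  k=3: m=42, d=14, a=6
  k=4: m=42, d=9, a=9
  k=5: m=39, d=41, a=2
  k=6: m=43, d=1, a=86
d=1 and a=2a₀=86 at k=6, so the next step gives (m, d) = (43, 41) again — its k=1 value — and the period has length 6.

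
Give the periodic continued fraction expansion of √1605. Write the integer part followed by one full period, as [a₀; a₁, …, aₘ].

[40; 16, 80]

a₀ = ⌊√1605⌋ = 40.
With m₀=0, d₀=1 and mₖ₊₁ = dₖaₖ − mₖ, dₖ₊₁ = (n − mₖ₊₁²)/dₖ, aₖ₊₁ = ⌊(a₀+mₖ₊₁)/dₖ₊₁⌋:
  k=1: m=40, d=5, a=16
  k=2: m=40, d=1, a=80
d=1 and a=2a₀=80 at k=2, so the next step gives (m, d) = (40, 5) again — its k=1 value — and the period has length 2.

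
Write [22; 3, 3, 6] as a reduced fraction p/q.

Fold from the inside: start with 6/1.
  3 + 1/6 = 19/6
  3 + 6/19 = 63/19
  22 + 19/63 = 1405/63

1405/63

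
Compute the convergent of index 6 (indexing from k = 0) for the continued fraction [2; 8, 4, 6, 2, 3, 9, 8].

30365/14314

Using pₖ = aₖpₖ₋₁ + pₖ₋₂, qₖ = aₖqₖ₋₁ + qₖ₋₂ (with p₋₁=1, p₋₂=0, q₋₁=0, q₋₂=1):
  k=0: a=2, p=2, q=1
  k=1: a=8, p=17, q=8
  k=2: a=4, p=70, q=33
  k=3: a=6, p=437, q=206
  k=4: a=2, p=944, q=445
  k=5: a=3, p=3269, q=1541
  k=6: a=9, p=30365, q=14314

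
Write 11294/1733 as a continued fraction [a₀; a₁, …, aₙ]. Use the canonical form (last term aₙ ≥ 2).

[6; 1, 1, 14, 5, 2, 1, 3]

11294 = 6*1733 + 896
1733 = 1*896 + 837
896 = 1*837 + 59
837 = 14*59 + 11
59 = 5*11 + 4
11 = 2*4 + 3
4 = 1*3 + 1
3 = 3*1 + 0  (stop)
So 11294/1733 = [6; 1, 1, 14, 5, 2, 1, 3].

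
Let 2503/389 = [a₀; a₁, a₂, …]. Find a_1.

2

2503 = 6·389 + 169   →  a_0 = 6
389 = 2·169 + 51   →  a_1 = 2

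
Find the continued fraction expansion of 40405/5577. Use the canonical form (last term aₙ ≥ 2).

[7; 4, 12, 11, 3, 3]

40405 = 7×5577 + 1366
5577 = 4×1366 + 113
1366 = 12×113 + 10
113 = 11×10 + 3
10 = 3×3 + 1
3 = 3×1 + 0  (stop)
So 40405/5577 = [7; 4, 12, 11, 3, 3].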